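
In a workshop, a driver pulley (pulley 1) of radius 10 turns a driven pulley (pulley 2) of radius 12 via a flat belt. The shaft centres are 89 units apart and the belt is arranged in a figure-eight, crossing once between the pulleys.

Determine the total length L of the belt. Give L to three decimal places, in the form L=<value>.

crossed belt: β = asin((r1+r2)/C) = asin(22/89) = 14.3114°
wrap1 = wrap2 = π + 2β = 208.6227°
tangent length = C·cosβ = 86.2380
L = (r1+r2)·wrap + 2·C·cosβ = 22·3.6412 + 2·86.2380 = 252.5815

L=252.581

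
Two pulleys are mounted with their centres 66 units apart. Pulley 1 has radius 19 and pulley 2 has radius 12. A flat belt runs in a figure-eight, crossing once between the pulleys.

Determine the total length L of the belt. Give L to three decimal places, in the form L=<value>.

crossed belt: β = asin((r1+r2)/C) = asin(31/66) = 28.0146°
wrap1 = wrap2 = π + 2β = 236.0293°
tangent length = C·cosβ = 58.2666
L = (r1+r2)·wrap + 2·C·cosβ = 31·4.1195 + 2·58.2666 = 244.2374

L=244.237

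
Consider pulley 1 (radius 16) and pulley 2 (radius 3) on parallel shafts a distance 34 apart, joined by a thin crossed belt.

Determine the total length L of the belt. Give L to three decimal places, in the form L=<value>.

crossed belt: β = asin((r1+r2)/C) = asin(19/34) = 33.9745°
wrap1 = wrap2 = π + 2β = 247.9490°
tangent length = C·cosβ = 28.1957
L = (r1+r2)·wrap + 2·C·cosβ = 19·4.3275 + 2·28.1957 = 138.6145

L=138.614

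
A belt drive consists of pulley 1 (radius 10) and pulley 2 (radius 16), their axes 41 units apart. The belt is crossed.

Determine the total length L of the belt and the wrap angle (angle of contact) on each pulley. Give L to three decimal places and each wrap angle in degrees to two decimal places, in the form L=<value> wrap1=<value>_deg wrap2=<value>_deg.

crossed belt: β = asin((r1+r2)/C) = asin(26/41) = 39.3567°
wrap1 = wrap2 = π + 2β = 258.7134°
tangent length = C·cosβ = 31.7017
L = (r1+r2)·wrap + 2·C·cosβ = 26·4.5154 + 2·31.7017 = 180.8039

L=180.804 wrap1=258.71_deg wrap2=258.71_deg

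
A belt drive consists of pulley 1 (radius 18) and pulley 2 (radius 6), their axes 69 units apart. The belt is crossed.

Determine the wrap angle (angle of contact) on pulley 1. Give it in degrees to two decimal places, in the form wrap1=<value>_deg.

wrap1=220.71_deg

crossed belt: β = asin((r1+r2)/C) = asin(24/69) = 20.3544°
wrap1 = wrap2 = π + 2β = 220.7088°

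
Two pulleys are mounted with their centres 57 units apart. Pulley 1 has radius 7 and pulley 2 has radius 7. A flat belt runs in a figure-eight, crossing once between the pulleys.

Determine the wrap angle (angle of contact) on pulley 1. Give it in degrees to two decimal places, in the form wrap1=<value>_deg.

crossed belt: β = asin((r1+r2)/C) = asin(14/57) = 14.2181°
wrap1 = wrap2 = π + 2β = 208.4362°

wrap1=208.44_deg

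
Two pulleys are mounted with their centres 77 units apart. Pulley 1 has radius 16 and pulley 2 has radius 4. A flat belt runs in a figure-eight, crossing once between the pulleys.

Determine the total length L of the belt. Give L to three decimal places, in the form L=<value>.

crossed belt: β = asin((r1+r2)/C) = asin(20/77) = 15.0547°
wrap1 = wrap2 = π + 2β = 210.1093°
tangent length = C·cosβ = 74.3572
L = (r1+r2)·wrap + 2·C·cosβ = 20·3.6671 + 2·74.3572 = 222.0565

L=222.056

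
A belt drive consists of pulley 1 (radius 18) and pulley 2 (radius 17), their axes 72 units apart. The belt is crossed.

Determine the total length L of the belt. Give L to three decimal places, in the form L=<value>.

crossed belt: β = asin((r1+r2)/C) = asin(35/72) = 29.0853°
wrap1 = wrap2 = π + 2β = 238.1706°
tangent length = C·cosβ = 62.9206
L = (r1+r2)·wrap + 2·C·cosβ = 35·4.1569 + 2·62.9206 = 271.3313

L=271.331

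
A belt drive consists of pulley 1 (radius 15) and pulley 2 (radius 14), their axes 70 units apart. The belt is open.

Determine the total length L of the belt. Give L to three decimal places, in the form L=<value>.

open belt: β = asin((r2−r1)/C) = asin(-1/70) = -0.8185°
wrap1 = π − 2β = 181.6371°
wrap2 = π + 2β = 178.3629°
tangent length = C·cosβ = 69.9929
L = r1·wrap1 + r2·wrap2 + 2·C·cosβ = 15·3.1702 + 14·3.1130 + 2·69.9929 = 231.1205

L=231.120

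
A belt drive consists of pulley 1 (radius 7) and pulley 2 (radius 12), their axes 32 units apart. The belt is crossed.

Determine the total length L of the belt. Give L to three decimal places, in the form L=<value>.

L=135.345

crossed belt: β = asin((r1+r2)/C) = asin(19/32) = 36.4236°
wrap1 = wrap2 = π + 2β = 252.8471°
tangent length = C·cosβ = 25.7488
L = (r1+r2)·wrap + 2·C·cosβ = 19·4.4130 + 2·25.7488 = 135.3449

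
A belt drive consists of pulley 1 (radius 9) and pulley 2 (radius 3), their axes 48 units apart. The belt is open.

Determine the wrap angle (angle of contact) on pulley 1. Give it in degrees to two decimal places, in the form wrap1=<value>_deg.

open belt: β = asin((r2−r1)/C) = asin(-6/48) = -7.1808°
wrap1 = π − 2β = 194.3615°
wrap2 = π + 2β = 165.6385°

wrap1=194.36_deg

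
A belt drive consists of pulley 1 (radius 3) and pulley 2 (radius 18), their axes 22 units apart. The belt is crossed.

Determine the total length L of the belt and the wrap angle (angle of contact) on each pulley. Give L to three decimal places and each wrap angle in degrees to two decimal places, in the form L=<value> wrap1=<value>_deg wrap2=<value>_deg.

crossed belt: β = asin((r1+r2)/C) = asin(21/22) = 72.6586°
wrap1 = wrap2 = π + 2β = 325.3171°
tangent length = C·cosβ = 6.5574
L = (r1+r2)·wrap + 2·C·cosβ = 21·5.6779 + 2·6.5574 = 132.3498

L=132.350 wrap1=325.32_deg wrap2=325.32_deg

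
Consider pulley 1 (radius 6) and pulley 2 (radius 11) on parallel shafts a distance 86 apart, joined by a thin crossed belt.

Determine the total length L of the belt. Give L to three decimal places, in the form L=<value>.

L=228.779

crossed belt: β = asin((r1+r2)/C) = asin(17/86) = 11.4010°
wrap1 = wrap2 = π + 2β = 202.8020°
tangent length = C·cosβ = 84.3030
L = (r1+r2)·wrap + 2·C·cosβ = 17·3.5396 + 2·84.3030 = 228.7786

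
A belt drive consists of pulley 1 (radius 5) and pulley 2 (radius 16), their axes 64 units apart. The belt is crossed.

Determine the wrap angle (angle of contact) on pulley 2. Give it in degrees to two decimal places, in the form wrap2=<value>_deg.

wrap2=218.31_deg

crossed belt: β = asin((r1+r2)/C) = asin(21/64) = 19.1550°
wrap1 = wrap2 = π + 2β = 218.3100°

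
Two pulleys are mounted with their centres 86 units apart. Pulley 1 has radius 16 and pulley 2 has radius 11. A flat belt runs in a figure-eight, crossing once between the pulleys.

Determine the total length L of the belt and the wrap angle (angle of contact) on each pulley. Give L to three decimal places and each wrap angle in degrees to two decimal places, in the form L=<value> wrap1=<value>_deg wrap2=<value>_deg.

L=265.372 wrap1=216.60_deg wrap2=216.60_deg

crossed belt: β = asin((r1+r2)/C) = asin(27/86) = 18.2976°
wrap1 = wrap2 = π + 2β = 216.5953°
tangent length = C·cosβ = 81.6517
L = (r1+r2)·wrap + 2·C·cosβ = 27·3.7803 + 2·81.6517 = 265.3715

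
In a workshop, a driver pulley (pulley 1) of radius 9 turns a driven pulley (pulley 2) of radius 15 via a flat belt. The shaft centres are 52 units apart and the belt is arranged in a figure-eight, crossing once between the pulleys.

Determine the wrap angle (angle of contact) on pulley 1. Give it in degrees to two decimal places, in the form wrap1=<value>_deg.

wrap1=234.97_deg

crossed belt: β = asin((r1+r2)/C) = asin(24/52) = 27.4864°
wrap1 = wrap2 = π + 2β = 234.9729°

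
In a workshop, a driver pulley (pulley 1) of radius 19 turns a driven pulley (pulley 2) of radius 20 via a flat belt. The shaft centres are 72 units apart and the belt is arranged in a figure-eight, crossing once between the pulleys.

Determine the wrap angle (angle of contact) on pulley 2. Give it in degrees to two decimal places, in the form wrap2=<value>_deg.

crossed belt: β = asin((r1+r2)/C) = asin(39/72) = 32.7972°
wrap1 = wrap2 = π + 2β = 245.5943°

wrap2=245.59_deg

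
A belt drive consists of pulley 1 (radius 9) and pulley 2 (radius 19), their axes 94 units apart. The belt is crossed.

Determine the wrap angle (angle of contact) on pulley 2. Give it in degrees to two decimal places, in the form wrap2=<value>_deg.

wrap2=214.66_deg

crossed belt: β = asin((r1+r2)/C) = asin(28/94) = 17.3299°
wrap1 = wrap2 = π + 2β = 214.6597°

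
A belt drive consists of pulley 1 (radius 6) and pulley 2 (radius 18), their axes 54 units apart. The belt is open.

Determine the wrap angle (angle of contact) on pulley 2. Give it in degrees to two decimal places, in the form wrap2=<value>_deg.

wrap2=205.68_deg

open belt: β = asin((r2−r1)/C) = asin(12/54) = 12.8396°
wrap1 = π − 2β = 154.3208°
wrap2 = π + 2β = 205.6792°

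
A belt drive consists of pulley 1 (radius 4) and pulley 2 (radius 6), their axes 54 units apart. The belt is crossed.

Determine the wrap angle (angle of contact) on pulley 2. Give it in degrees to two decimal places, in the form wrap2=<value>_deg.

crossed belt: β = asin((r1+r2)/C) = asin(10/54) = 10.6719°
wrap1 = wrap2 = π + 2β = 201.3439°

wrap2=201.34_deg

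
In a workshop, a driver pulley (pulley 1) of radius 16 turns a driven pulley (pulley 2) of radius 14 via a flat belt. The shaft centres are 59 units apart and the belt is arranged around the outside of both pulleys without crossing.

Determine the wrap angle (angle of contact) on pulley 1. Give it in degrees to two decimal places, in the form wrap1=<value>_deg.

open belt: β = asin((r2−r1)/C) = asin(-2/59) = -1.9426°
wrap1 = π − 2β = 183.8852°
wrap2 = π + 2β = 176.1148°

wrap1=183.89_deg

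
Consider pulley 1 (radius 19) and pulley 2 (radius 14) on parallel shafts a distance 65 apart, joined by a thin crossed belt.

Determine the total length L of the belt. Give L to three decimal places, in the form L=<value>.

crossed belt: β = asin((r1+r2)/C) = asin(33/65) = 30.5102°
wrap1 = wrap2 = π + 2β = 241.0205°
tangent length = C·cosβ = 56.0000
L = (r1+r2)·wrap + 2·C·cosβ = 33·4.2066 + 2·56.0000 = 250.8178

L=250.818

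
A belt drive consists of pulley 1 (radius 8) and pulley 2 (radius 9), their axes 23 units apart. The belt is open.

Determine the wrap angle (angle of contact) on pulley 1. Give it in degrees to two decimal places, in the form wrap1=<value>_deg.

wrap1=175.02_deg

open belt: β = asin((r2−r1)/C) = asin(1/23) = 2.4919°
wrap1 = π − 2β = 175.0162°
wrap2 = π + 2β = 184.9838°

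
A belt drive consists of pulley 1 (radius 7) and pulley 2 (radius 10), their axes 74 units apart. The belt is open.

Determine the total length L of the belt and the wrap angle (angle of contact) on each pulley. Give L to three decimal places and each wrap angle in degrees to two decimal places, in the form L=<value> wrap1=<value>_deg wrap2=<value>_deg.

open belt: β = asin((r2−r1)/C) = asin(3/74) = 2.3234°
wrap1 = π − 2β = 175.3531°
wrap2 = π + 2β = 184.6469°
tangent length = C·cosβ = 73.9392
L = r1·wrap1 + r2·wrap2 + 2·C·cosβ = 7·3.0605 + 10·3.2227 + 2·73.9392 = 201.5287

L=201.529 wrap1=175.35_deg wrap2=184.65_deg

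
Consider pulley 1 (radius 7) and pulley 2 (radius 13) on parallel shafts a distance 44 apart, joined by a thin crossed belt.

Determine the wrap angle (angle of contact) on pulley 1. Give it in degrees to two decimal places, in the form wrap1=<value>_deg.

wrap1=234.07_deg

crossed belt: β = asin((r1+r2)/C) = asin(20/44) = 27.0357°
wrap1 = wrap2 = π + 2β = 234.0714°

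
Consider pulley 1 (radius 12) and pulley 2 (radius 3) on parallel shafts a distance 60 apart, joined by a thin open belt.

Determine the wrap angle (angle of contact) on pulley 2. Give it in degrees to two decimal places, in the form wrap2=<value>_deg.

open belt: β = asin((r2−r1)/C) = asin(-9/60) = -8.6269°
wrap1 = π − 2β = 197.2539°
wrap2 = π + 2β = 162.7461°

wrap2=162.75_deg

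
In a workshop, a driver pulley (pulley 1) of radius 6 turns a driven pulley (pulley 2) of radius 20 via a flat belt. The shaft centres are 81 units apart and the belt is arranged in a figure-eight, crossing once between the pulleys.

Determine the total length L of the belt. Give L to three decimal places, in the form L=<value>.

crossed belt: β = asin((r1+r2)/C) = asin(26/81) = 18.7227°
wrap1 = wrap2 = π + 2β = 217.4453°
tangent length = C·cosβ = 76.7138
L = (r1+r2)·wrap + 2·C·cosβ = 26·3.7951 + 2·76.7138 = 252.1011

L=252.101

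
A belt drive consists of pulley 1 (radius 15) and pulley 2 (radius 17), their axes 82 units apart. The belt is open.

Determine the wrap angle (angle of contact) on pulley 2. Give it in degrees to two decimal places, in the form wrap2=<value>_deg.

wrap2=182.80_deg

open belt: β = asin((r2−r1)/C) = asin(2/82) = 1.3976°
wrap1 = π − 2β = 177.2048°
wrap2 = π + 2β = 182.7952°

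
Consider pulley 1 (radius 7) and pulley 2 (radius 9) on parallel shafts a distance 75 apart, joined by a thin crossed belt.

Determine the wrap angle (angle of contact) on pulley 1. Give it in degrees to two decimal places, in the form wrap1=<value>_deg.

wrap1=204.64_deg

crossed belt: β = asin((r1+r2)/C) = asin(16/75) = 12.3178°
wrap1 = wrap2 = π + 2β = 204.6355°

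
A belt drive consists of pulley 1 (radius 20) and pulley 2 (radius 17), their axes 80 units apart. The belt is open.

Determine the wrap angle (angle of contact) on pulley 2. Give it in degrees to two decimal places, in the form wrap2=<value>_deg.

wrap2=175.70_deg

open belt: β = asin((r2−r1)/C) = asin(-3/80) = -2.1491°
wrap1 = π − 2β = 184.2982°
wrap2 = π + 2β = 175.7018°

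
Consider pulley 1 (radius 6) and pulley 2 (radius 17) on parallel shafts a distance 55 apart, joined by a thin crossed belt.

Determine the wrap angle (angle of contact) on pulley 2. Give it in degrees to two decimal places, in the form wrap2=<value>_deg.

crossed belt: β = asin((r1+r2)/C) = asin(23/55) = 24.7199°
wrap1 = wrap2 = π + 2β = 229.4397°

wrap2=229.44_deg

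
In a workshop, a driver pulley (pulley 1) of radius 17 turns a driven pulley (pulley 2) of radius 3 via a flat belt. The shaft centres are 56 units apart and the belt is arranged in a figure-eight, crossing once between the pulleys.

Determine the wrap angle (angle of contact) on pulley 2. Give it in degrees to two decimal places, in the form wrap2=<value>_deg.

crossed belt: β = asin((r1+r2)/C) = asin(20/56) = 20.9248°
wrap1 = wrap2 = π + 2β = 221.8497°

wrap2=221.85_deg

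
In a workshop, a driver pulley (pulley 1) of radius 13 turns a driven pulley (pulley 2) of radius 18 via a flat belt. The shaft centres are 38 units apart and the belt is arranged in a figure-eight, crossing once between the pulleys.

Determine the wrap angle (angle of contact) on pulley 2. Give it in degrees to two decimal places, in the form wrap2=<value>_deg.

wrap2=289.33_deg

crossed belt: β = asin((r1+r2)/C) = asin(31/38) = 54.6655°
wrap1 = wrap2 = π + 2β = 289.3310°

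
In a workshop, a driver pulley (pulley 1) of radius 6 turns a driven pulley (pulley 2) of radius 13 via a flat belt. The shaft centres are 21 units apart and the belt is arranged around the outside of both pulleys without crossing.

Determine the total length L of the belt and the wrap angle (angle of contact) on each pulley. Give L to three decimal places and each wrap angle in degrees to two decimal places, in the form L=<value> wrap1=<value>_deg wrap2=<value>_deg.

open belt: β = asin((r2−r1)/C) = asin(7/21) = 19.4712°
wrap1 = π − 2β = 141.0576°
wrap2 = π + 2β = 218.9424°
tangent length = C·cosβ = 19.7990
L = r1·wrap1 + r2·wrap2 + 2·C·cosβ = 6·2.4619 + 13·3.8213 + 2·19.7990 = 104.0460

L=104.046 wrap1=141.06_deg wrap2=218.94_deg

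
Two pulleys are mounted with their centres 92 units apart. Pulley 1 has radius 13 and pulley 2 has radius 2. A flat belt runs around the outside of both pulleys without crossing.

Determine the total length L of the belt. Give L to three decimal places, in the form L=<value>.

open belt: β = asin((r2−r1)/C) = asin(-11/92) = -6.8670°
wrap1 = π − 2β = 193.7340°
wrap2 = π + 2β = 166.2660°
tangent length = C·cosβ = 91.3400
L = r1·wrap1 + r2·wrap2 + 2·C·cosβ = 13·3.3813 + 2·2.9019 + 2·91.3400 = 232.4407

L=232.441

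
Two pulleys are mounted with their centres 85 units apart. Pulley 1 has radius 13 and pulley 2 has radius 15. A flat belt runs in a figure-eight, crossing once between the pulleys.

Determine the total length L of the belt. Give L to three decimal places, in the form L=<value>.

L=267.274

crossed belt: β = asin((r1+r2)/C) = asin(28/85) = 19.2331°
wrap1 = wrap2 = π + 2β = 218.4662°
tangent length = C·cosβ = 80.2558
L = (r1+r2)·wrap + 2·C·cosβ = 28·3.8130 + 2·80.2558 = 267.2744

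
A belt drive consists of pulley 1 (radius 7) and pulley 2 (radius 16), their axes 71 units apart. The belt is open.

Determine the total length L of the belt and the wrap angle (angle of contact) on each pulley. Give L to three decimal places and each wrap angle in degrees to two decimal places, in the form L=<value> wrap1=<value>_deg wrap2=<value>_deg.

open belt: β = asin((r2−r1)/C) = asin(9/71) = 7.2824°
wrap1 = π − 2β = 165.4351°
wrap2 = π + 2β = 194.5649°
tangent length = C·cosβ = 70.4273
L = r1·wrap1 + r2·wrap2 + 2·C·cosβ = 7·2.8874 + 16·3.3958 + 2·70.4273 = 215.3990

L=215.399 wrap1=165.44_deg wrap2=194.56_deg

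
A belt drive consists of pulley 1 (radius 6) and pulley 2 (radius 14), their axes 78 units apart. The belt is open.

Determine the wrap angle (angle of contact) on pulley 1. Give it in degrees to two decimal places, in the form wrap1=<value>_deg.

wrap1=168.23_deg

open belt: β = asin((r2−r1)/C) = asin(8/78) = 5.8868°
wrap1 = π − 2β = 168.2263°
wrap2 = π + 2β = 191.7737°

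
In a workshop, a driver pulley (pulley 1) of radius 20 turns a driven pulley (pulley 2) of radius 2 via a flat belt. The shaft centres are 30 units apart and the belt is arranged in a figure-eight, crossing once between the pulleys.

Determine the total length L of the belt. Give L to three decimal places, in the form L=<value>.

crossed belt: β = asin((r1+r2)/C) = asin(22/30) = 47.1666°
wrap1 = wrap2 = π + 2β = 274.3331°
tangent length = C·cosβ = 20.3961
L = (r1+r2)·wrap + 2·C·cosβ = 22·4.7880 + 2·20.3961 = 146.1285

L=146.129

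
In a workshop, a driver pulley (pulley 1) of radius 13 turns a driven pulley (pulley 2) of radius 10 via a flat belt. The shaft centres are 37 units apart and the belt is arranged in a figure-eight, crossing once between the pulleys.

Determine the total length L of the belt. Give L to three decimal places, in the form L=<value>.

L=161.079

crossed belt: β = asin((r1+r2)/C) = asin(23/37) = 38.4347°
wrap1 = wrap2 = π + 2β = 256.8693°
tangent length = C·cosβ = 28.9828
L = (r1+r2)·wrap + 2·C·cosβ = 23·4.4832 + 2·28.9828 = 161.0795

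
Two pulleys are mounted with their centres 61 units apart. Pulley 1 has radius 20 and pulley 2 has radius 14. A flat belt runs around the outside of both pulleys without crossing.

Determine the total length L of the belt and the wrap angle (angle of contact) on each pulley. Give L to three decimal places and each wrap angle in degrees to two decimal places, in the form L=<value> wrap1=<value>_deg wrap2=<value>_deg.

L=229.405 wrap1=191.29_deg wrap2=168.71_deg

open belt: β = asin((r2−r1)/C) = asin(-6/61) = -5.6448°
wrap1 = π − 2β = 191.2896°
wrap2 = π + 2β = 168.7104°
tangent length = C·cosβ = 60.7042
L = r1·wrap1 + r2·wrap2 + 2·C·cosβ = 20·3.3386 + 14·2.9446 + 2·60.7042 = 229.4048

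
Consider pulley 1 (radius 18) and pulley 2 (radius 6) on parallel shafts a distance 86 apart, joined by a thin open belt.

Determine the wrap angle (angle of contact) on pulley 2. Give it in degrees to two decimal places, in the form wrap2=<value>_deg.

wrap2=163.96_deg

open belt: β = asin((r2−r1)/C) = asin(-12/86) = -8.0209°
wrap1 = π − 2β = 196.0419°
wrap2 = π + 2β = 163.9581°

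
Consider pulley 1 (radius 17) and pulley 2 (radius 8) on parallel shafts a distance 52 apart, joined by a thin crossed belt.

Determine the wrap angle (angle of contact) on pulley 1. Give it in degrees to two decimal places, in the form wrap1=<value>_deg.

wrap1=237.47_deg

crossed belt: β = asin((r1+r2)/C) = asin(25/52) = 28.7357°
wrap1 = wrap2 = π + 2β = 237.4713°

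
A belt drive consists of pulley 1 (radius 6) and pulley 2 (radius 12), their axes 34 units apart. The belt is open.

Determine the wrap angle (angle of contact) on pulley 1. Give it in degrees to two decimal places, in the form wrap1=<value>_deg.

open belt: β = asin((r2−r1)/C) = asin(6/34) = 10.1642°
wrap1 = π − 2β = 159.6715°
wrap2 = π + 2β = 200.3285°

wrap1=159.67_deg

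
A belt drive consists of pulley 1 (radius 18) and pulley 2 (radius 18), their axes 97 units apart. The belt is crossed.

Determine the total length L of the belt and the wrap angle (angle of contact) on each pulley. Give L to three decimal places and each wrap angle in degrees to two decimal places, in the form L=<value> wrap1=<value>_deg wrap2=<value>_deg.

L=320.618 wrap1=223.57_deg wrap2=223.57_deg

crossed belt: β = asin((r1+r2)/C) = asin(36/97) = 21.7856°
wrap1 = wrap2 = π + 2β = 223.5711°
tangent length = C·cosβ = 90.0722
L = (r1+r2)·wrap + 2·C·cosβ = 36·3.9021 + 2·90.0722 = 320.6183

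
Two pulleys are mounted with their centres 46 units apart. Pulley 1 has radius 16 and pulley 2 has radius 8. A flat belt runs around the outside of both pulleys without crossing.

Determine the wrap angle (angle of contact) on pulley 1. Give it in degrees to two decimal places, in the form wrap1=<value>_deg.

open belt: β = asin((r2−r1)/C) = asin(-8/46) = -10.0154°
wrap1 = π − 2β = 200.0308°
wrap2 = π + 2β = 159.9692°

wrap1=200.03_deg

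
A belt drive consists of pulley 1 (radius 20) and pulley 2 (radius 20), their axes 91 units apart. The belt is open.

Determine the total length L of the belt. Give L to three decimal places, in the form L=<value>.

open belt: β = asin((r2−r1)/C) = asin(0/91) = 0.0000°
wrap1 = π − 2β = 180.0000°
wrap2 = π + 2β = 180.0000°
tangent length = C·cosβ = 91.0000
L = r1·wrap1 + r2·wrap2 + 2·C·cosβ = 20·3.1416 + 20·3.1416 + 2·91.0000 = 307.6637

L=307.664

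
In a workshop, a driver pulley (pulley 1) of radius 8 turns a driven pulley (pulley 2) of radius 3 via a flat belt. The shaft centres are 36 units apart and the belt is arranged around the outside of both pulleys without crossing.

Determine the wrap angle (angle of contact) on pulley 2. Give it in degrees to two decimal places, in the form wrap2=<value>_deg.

open belt: β = asin((r2−r1)/C) = asin(-5/36) = -7.9836°
wrap1 = π − 2β = 195.9671°
wrap2 = π + 2β = 164.0329°

wrap2=164.03_deg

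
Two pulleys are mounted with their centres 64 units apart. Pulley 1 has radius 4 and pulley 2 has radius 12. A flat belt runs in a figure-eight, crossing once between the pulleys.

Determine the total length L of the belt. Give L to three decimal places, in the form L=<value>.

crossed belt: β = asin((r1+r2)/C) = asin(16/64) = 14.4775°
wrap1 = wrap2 = π + 2β = 208.9550°
tangent length = C·cosβ = 61.9677
L = (r1+r2)·wrap + 2·C·cosβ = 16·3.6470 + 2·61.9677 = 182.2867

L=182.287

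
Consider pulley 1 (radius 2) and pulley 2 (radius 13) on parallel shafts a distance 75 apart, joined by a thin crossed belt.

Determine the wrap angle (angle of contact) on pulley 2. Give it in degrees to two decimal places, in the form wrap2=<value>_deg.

crossed belt: β = asin((r1+r2)/C) = asin(15/75) = 11.5370°
wrap1 = wrap2 = π + 2β = 203.0739°

wrap2=203.07_deg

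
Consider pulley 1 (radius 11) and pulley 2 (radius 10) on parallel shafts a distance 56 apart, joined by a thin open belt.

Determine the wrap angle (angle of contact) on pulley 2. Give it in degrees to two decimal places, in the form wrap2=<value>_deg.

wrap2=177.95_deg

open belt: β = asin((r2−r1)/C) = asin(-1/56) = -1.0232°
wrap1 = π − 2β = 182.0464°
wrap2 = π + 2β = 177.9536°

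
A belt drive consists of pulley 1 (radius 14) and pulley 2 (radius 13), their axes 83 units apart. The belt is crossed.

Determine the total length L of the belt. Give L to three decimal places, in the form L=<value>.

L=259.686

crossed belt: β = asin((r1+r2)/C) = asin(27/83) = 18.9838°
wrap1 = wrap2 = π + 2β = 217.9676°
tangent length = C·cosβ = 78.4857
L = (r1+r2)·wrap + 2·C·cosβ = 27·3.8043 + 2·78.4857 = 259.6862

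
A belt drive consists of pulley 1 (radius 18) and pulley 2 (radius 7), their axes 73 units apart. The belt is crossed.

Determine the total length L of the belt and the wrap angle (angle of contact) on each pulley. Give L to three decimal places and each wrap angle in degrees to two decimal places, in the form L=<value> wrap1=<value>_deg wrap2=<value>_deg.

crossed belt: β = asin((r1+r2)/C) = asin(25/73) = 20.0272°
wrap1 = wrap2 = π + 2β = 220.0543°
tangent length = C·cosβ = 68.5857
L = (r1+r2)·wrap + 2·C·cosβ = 25·3.8407 + 2·68.5857 = 233.1882

L=233.188 wrap1=220.05_deg wrap2=220.05_deg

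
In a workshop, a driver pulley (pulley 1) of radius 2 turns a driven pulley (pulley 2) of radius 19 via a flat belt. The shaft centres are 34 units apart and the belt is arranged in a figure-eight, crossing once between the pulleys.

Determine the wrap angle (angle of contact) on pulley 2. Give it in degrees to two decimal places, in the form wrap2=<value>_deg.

crossed belt: β = asin((r1+r2)/C) = asin(21/34) = 38.1445°
wrap1 = wrap2 = π + 2β = 256.2890°

wrap2=256.29_deg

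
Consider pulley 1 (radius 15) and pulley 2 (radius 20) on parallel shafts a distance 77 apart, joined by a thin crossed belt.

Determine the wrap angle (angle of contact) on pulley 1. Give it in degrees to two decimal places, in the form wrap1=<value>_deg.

wrap1=234.07_deg

crossed belt: β = asin((r1+r2)/C) = asin(35/77) = 27.0357°
wrap1 = wrap2 = π + 2β = 234.0714°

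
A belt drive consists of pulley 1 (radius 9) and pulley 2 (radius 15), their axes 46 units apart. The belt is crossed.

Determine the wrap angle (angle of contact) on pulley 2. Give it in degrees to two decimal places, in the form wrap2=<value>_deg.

crossed belt: β = asin((r1+r2)/C) = asin(24/46) = 31.4490°
wrap1 = wrap2 = π + 2β = 242.8980°

wrap2=242.90_deg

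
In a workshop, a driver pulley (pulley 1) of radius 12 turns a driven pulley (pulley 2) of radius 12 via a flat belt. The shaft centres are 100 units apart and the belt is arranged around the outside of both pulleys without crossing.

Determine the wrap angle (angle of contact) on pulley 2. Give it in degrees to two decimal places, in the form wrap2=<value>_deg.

wrap2=180.00_deg

open belt: β = asin((r2−r1)/C) = asin(0/100) = 0.0000°
wrap1 = π − 2β = 180.0000°
wrap2 = π + 2β = 180.0000°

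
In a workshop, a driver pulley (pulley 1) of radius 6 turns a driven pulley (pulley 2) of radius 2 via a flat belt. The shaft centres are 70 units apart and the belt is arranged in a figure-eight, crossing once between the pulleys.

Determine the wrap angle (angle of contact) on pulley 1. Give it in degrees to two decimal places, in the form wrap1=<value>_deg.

crossed belt: β = asin((r1+r2)/C) = asin(8/70) = 6.5624°
wrap1 = wrap2 = π + 2β = 193.1249°

wrap1=193.12_deg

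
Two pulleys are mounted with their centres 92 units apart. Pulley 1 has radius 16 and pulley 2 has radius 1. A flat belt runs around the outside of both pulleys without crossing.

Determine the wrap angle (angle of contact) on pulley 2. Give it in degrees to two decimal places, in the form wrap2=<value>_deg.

wrap2=161.23_deg

open belt: β = asin((r2−r1)/C) = asin(-15/92) = -9.3836°
wrap1 = π − 2β = 198.7672°
wrap2 = π + 2β = 161.2328°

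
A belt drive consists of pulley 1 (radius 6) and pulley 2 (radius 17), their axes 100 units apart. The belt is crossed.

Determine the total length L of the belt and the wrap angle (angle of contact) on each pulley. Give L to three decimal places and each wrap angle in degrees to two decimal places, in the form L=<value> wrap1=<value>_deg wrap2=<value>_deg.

L=277.570 wrap1=206.59_deg wrap2=206.59_deg

crossed belt: β = asin((r1+r2)/C) = asin(23/100) = 13.2971°
wrap1 = wrap2 = π + 2β = 206.5941°
tangent length = C·cosβ = 97.3191
L = (r1+r2)·wrap + 2·C·cosβ = 23·3.6057 + 2·97.3191 = 277.5703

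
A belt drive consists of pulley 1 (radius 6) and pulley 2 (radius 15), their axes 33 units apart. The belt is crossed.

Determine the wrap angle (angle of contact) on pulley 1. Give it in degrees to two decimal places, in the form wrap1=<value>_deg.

crossed belt: β = asin((r1+r2)/C) = asin(21/33) = 39.5212°
wrap1 = wrap2 = π + 2β = 259.0424°

wrap1=259.04_deg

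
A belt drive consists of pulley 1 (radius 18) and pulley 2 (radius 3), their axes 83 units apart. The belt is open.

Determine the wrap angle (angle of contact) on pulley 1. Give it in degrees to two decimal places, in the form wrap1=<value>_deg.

open belt: β = asin((r2−r1)/C) = asin(-15/83) = -10.4119°
wrap1 = π − 2β = 200.8237°
wrap2 = π + 2β = 159.1763°

wrap1=200.82_deg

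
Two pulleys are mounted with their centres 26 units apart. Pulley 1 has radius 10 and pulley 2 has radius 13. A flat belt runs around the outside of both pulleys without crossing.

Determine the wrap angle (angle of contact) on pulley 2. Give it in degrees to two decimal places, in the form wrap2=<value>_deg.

wrap2=193.25_deg

open belt: β = asin((r2−r1)/C) = asin(3/26) = 6.6258°
wrap1 = π − 2β = 166.7484°
wrap2 = π + 2β = 193.2516°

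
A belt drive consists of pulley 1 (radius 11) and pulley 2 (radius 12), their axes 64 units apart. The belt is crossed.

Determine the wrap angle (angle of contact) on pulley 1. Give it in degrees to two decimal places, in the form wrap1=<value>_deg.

crossed belt: β = asin((r1+r2)/C) = asin(23/64) = 21.0618°
wrap1 = wrap2 = π + 2β = 222.1236°

wrap1=222.12_deg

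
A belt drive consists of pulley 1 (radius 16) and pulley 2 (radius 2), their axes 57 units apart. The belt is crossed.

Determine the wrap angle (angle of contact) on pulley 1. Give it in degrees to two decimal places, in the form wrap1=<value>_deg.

wrap1=216.82_deg

crossed belt: β = asin((r1+r2)/C) = asin(18/57) = 18.4085°
wrap1 = wrap2 = π + 2β = 216.8170°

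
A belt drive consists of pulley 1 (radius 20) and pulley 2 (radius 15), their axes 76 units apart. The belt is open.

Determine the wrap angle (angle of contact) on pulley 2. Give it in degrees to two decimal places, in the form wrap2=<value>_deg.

open belt: β = asin((r2−r1)/C) = asin(-5/76) = -3.7722°
wrap1 = π − 2β = 187.5444°
wrap2 = π + 2β = 172.4556°

wrap2=172.46_deg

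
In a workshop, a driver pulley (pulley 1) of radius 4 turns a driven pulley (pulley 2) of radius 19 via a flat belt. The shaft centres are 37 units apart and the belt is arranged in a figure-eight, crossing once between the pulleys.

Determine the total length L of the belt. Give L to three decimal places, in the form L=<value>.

crossed belt: β = asin((r1+r2)/C) = asin(23/37) = 38.4347°
wrap1 = wrap2 = π + 2β = 256.8693°
tangent length = C·cosβ = 28.9828
L = (r1+r2)·wrap + 2·C·cosβ = 23·4.4832 + 2·28.9828 = 161.0795

L=161.079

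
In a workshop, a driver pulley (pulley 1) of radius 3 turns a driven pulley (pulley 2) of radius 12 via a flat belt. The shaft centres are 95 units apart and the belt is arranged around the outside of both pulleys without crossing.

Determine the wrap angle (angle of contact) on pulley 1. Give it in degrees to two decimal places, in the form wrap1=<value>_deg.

open belt: β = asin((r2−r1)/C) = asin(9/95) = 5.4362°
wrap1 = π − 2β = 169.1277°
wrap2 = π + 2β = 190.8723°

wrap1=169.13_deg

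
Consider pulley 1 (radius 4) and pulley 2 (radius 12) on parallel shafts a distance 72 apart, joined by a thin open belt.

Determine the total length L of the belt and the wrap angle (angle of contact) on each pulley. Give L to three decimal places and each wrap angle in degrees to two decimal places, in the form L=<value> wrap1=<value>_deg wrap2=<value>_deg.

L=195.155 wrap1=167.24_deg wrap2=192.76_deg

open belt: β = asin((r2−r1)/C) = asin(8/72) = 6.3794°
wrap1 = π − 2β = 167.2413°
wrap2 = π + 2β = 192.7587°
tangent length = C·cosβ = 71.5542
L = r1·wrap1 + r2·wrap2 + 2·C·cosβ = 4·2.9189 + 12·3.3643 + 2·71.5542 = 195.1553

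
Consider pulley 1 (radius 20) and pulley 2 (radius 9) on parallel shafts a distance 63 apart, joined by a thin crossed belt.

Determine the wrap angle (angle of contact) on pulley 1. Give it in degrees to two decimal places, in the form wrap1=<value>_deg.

wrap1=234.82_deg

crossed belt: β = asin((r1+r2)/C) = asin(29/63) = 27.4076°
wrap1 = wrap2 = π + 2β = 234.8152°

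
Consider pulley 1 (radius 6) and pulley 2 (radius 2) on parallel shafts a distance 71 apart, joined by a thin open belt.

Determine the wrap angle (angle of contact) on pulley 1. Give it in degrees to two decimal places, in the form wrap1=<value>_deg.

wrap1=186.46_deg

open belt: β = asin((r2−r1)/C) = asin(-4/71) = -3.2296°
wrap1 = π − 2β = 186.4593°
wrap2 = π + 2β = 173.5407°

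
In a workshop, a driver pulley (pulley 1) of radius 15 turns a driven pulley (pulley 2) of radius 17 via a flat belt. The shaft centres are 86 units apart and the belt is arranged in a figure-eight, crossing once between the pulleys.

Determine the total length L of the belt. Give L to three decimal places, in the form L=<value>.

L=284.581

crossed belt: β = asin((r1+r2)/C) = asin(32/86) = 21.8448°
wrap1 = wrap2 = π + 2β = 223.6895°
tangent length = C·cosβ = 79.8248
L = (r1+r2)·wrap + 2·C·cosβ = 32·3.9041 + 2·79.8248 = 284.5814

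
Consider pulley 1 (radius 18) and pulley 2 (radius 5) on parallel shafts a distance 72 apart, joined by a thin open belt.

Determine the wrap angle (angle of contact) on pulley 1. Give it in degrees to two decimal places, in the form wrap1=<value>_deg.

open belt: β = asin((r2−r1)/C) = asin(-13/72) = -10.4021°
wrap1 = π − 2β = 200.8042°
wrap2 = π + 2β = 159.1958°

wrap1=200.80_deg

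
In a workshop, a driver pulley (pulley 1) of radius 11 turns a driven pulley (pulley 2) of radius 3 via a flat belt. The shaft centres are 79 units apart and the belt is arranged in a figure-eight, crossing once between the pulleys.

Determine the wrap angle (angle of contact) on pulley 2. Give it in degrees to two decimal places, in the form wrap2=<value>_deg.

wrap2=200.42_deg

crossed belt: β = asin((r1+r2)/C) = asin(14/79) = 10.2076°
wrap1 = wrap2 = π + 2β = 200.4152°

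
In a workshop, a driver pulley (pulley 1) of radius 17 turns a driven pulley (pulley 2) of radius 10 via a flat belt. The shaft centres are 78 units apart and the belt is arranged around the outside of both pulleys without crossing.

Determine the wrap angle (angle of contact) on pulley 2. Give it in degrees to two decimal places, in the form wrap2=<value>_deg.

wrap2=169.70_deg

open belt: β = asin((r2−r1)/C) = asin(-7/78) = -5.1489°
wrap1 = π − 2β = 190.2977°
wrap2 = π + 2β = 169.7023°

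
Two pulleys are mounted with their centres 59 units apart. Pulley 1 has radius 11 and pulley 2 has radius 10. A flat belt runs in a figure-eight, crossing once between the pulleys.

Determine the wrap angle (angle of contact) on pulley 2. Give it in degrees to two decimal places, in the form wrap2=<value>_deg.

wrap2=221.70_deg

crossed belt: β = asin((r1+r2)/C) = asin(21/59) = 20.8506°
wrap1 = wrap2 = π + 2β = 221.7012°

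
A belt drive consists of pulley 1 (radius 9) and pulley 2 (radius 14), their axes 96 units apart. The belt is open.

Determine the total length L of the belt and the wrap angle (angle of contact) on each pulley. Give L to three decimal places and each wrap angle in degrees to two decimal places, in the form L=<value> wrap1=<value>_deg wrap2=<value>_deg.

open belt: β = asin((r2−r1)/C) = asin(5/96) = 2.9855°
wrap1 = π − 2β = 174.0290°
wrap2 = π + 2β = 185.9710°
tangent length = C·cosβ = 95.8697
L = r1·wrap1 + r2·wrap2 + 2·C·cosβ = 9·3.0374 + 14·3.2458 + 2·95.8697 = 264.5171

L=264.517 wrap1=174.03_deg wrap2=185.97_deg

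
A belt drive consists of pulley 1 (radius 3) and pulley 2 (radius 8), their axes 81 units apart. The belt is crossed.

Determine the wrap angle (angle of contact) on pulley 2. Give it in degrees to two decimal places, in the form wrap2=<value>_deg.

crossed belt: β = asin((r1+r2)/C) = asin(11/81) = 7.8050°
wrap1 = wrap2 = π + 2β = 195.6101°

wrap2=195.61_deg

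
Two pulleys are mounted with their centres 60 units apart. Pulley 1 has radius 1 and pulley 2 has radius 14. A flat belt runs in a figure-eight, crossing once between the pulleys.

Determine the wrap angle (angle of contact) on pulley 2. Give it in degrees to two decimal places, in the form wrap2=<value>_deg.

wrap2=208.96_deg

crossed belt: β = asin((r1+r2)/C) = asin(15/60) = 14.4775°
wrap1 = wrap2 = π + 2β = 208.9550°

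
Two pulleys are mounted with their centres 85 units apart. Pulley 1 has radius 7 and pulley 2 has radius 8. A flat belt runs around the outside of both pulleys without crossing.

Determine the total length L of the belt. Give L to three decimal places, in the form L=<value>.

L=217.136

open belt: β = asin((r2−r1)/C) = asin(1/85) = 0.6741°
wrap1 = π − 2β = 178.6518°
wrap2 = π + 2β = 181.3482°
tangent length = C·cosβ = 84.9941
L = r1·wrap1 + r2·wrap2 + 2·C·cosβ = 7·3.1181 + 8·3.1651 + 2·84.9941 = 217.1357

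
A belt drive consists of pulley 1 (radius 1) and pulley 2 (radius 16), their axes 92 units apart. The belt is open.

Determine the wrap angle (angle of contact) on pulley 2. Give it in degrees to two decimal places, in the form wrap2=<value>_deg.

wrap2=198.77_deg

open belt: β = asin((r2−r1)/C) = asin(15/92) = 9.3836°
wrap1 = π − 2β = 161.2328°
wrap2 = π + 2β = 198.7672°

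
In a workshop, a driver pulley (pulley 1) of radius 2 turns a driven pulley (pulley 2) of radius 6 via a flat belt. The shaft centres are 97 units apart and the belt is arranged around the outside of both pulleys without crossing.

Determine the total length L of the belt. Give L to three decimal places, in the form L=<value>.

open belt: β = asin((r2−r1)/C) = asin(4/97) = 2.3634°
wrap1 = π − 2β = 175.2732°
wrap2 = π + 2β = 184.7268°
tangent length = C·cosβ = 96.9175
L = r1·wrap1 + r2·wrap2 + 2·C·cosβ = 2·3.0591 + 6·3.2241 + 2·96.9175 = 219.2977

L=219.298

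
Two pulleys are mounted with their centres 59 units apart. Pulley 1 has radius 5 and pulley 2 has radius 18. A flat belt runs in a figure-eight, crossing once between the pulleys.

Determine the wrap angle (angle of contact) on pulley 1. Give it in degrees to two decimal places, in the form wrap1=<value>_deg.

wrap1=225.89_deg

crossed belt: β = asin((r1+r2)/C) = asin(23/59) = 22.9440°
wrap1 = wrap2 = π + 2β = 225.8879°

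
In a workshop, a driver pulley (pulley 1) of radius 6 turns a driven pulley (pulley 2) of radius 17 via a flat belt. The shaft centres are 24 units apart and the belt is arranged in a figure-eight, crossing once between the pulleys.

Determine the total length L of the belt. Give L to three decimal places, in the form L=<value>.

L=144.899

crossed belt: β = asin((r1+r2)/C) = asin(23/24) = 73.4022°
wrap1 = wrap2 = π + 2β = 326.8043°
tangent length = C·cosβ = 6.8557
L = (r1+r2)·wrap + 2·C·cosβ = 23·5.7038 + 2·6.8557 = 144.8990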